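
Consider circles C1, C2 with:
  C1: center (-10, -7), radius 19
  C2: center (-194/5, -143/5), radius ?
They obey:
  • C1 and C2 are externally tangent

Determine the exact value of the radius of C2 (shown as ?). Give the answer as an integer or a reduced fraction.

1. [ext C1·C2]  r_C2² + 38r_C2 − 935 = 0  ⇒  r_C2 = 17 (r>0 drops 1)

17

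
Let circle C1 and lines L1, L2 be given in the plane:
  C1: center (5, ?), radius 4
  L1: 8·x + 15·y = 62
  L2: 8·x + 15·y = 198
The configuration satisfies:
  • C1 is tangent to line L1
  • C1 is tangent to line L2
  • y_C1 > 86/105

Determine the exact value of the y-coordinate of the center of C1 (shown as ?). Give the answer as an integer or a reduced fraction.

6

1. [C1‖L1]  y_C1² − (44/15)y_C1 − 92/5 = 0  ⇒  y_C1 = -46/15 or 6
2. [C1‖L2]  y_C1² − (316/15)y_C1 + 452/5 = 0  ⇒  y_C1 = 6 or 226/15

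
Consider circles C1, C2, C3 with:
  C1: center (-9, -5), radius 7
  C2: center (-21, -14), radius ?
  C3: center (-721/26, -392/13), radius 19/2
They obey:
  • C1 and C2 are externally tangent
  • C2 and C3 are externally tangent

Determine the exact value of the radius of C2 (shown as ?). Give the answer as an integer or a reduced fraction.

1. [ext C1·C2]  r_C2² + 14r_C2 − 176 = 0  ⇒  r_C2 = 8 (r>0 drops 1)
2. [ext C2·C3]  r_C2² + 19r_C2 − 216 = 0  ⇒  r_C2 = 8 (r>0 drops 1)

8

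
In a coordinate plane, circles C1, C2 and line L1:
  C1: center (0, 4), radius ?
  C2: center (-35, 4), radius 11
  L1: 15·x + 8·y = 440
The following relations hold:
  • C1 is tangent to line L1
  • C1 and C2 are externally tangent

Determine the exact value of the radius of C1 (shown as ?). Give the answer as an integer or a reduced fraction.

1. [C1‖L1]  r_C1² − 576 = 0  ⇒  r_C1 = 24 (r>0 drops 1)
2. [ext C1·C2]  r_C1² + 22r_C1 − 1104 = 0  ⇒  r_C1 = 24 (r>0 drops 1)

24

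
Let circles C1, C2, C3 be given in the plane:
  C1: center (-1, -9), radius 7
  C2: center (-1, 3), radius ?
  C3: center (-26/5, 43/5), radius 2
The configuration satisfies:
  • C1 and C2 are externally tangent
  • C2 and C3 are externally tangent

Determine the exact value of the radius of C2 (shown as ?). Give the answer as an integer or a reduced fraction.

1. [ext C1·C2]  r_C2² + 14r_C2 − 95 = 0  ⇒  r_C2 = 5 (r>0 drops 1)
2. [ext C2·C3]  r_C2² + 4r_C2 − 45 = 0  ⇒  r_C2 = 5 (r>0 drops 1)

5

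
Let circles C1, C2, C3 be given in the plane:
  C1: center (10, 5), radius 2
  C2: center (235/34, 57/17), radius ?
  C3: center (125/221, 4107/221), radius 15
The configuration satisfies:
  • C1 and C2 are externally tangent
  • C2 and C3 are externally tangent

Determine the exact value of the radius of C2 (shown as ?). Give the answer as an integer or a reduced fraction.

1. [ext C1·C2]  r_C2² + 4r_C2 − 33/4 = 0  ⇒  r_C2 = 3/2 (r>0 drops 1)
2. [ext C2·C3]  r_C2² + 30r_C2 − 189/4 = 0  ⇒  r_C2 = 3/2 (r>0 drops 1)

3/2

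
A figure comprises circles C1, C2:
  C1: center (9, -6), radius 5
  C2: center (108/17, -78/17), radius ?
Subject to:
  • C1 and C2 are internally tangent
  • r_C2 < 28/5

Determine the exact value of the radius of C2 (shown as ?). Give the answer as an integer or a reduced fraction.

2

1. [int C1,C2]  r_C2² − 10r_C2 + 16 = 0  ⇒  r_C2 = 2 or 8
2. given r_C2 < 28/5: keep 2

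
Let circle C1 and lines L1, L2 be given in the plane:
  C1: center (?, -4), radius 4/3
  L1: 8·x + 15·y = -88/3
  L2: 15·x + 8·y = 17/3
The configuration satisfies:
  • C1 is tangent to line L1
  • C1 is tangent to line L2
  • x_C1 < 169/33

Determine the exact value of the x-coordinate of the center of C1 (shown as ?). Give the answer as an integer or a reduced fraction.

1. [C1‖L1]  x_C1² − (23/3)x_C1 + 20/3 = 0  ⇒  x_C1 = 1 or 20/3
2. [C1‖L2]  x_C1² − (226/45)x_C1 + 181/45 = 0  ⇒  x_C1 = 1 or 181/45

1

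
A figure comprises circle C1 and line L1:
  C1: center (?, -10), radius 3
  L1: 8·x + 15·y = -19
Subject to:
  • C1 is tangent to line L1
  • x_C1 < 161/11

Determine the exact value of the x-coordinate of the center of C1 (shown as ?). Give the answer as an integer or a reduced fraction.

10

1. [C1‖L1]  x_C1² − (131/4)x_C1 + 455/2 = 0  ⇒  x_C1 = 10 or 91/4
2. given x_C1 < 161/11: keep 10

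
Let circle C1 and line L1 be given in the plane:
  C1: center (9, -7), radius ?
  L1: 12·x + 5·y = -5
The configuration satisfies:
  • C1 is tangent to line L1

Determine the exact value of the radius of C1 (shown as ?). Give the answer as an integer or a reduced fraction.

1. [C1‖L1]  r_C1² − 36 = 0  ⇒  r_C1 = 6 (r>0 drops 1)

6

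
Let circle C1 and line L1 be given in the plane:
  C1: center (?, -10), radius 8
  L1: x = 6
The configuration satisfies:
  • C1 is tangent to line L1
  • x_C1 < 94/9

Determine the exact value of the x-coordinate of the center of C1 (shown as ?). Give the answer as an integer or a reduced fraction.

-2

1. [C1‖L1]  x_C1² − 12x_C1 − 28 = 0  ⇒  x_C1 = -2 or 14
2. given x_C1 < 94/9: keep -2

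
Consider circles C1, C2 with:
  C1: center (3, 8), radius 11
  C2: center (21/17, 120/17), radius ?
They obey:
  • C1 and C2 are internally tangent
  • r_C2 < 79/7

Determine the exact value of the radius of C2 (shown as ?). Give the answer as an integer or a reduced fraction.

1. [int C1,C2]  r_C2² − 22r_C2 + 117 = 0  ⇒  r_C2 = 9 or 13
2. given r_C2 < 79/7: keep 9

9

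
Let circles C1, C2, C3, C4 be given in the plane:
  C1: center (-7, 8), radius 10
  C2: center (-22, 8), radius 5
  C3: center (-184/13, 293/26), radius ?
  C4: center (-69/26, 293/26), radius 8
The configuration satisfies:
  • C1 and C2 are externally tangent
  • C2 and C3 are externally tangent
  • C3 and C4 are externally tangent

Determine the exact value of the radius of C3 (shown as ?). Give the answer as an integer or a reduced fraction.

1. [ext C2·C3]  r_C3² + 10r_C3 − 189/4 = 0  ⇒  r_C3 = 7/2 (r>0 drops 1)
2. [ext C3·C4]  r_C3² + 16r_C3 − 273/4 = 0  ⇒  r_C3 = 7/2 (r>0 drops 1)

7/2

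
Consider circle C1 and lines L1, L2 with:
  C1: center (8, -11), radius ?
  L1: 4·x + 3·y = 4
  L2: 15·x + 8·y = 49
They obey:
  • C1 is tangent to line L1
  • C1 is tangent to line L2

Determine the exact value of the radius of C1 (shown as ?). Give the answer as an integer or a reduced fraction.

1. [C1‖L1]  r_C1² − 1 = 0  ⇒  r_C1 = 1 (r>0 drops 1)
2. [C1‖L2]  r_C1² − 1 = 0  ⇒  r_C1 = 1 (r>0 drops 1)

1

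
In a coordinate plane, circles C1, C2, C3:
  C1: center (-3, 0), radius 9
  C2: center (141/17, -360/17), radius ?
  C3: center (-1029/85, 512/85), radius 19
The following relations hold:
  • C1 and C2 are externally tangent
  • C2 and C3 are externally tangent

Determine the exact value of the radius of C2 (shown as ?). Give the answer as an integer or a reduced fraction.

1. [ext C1·C2]  r_C2² + 18r_C2 − 495 = 0  ⇒  r_C2 = 15 (r>0 drops 1)
2. [ext C2·C3]  r_C2² + 38r_C2 − 795 = 0  ⇒  r_C2 = 15 (r>0 drops 1)

15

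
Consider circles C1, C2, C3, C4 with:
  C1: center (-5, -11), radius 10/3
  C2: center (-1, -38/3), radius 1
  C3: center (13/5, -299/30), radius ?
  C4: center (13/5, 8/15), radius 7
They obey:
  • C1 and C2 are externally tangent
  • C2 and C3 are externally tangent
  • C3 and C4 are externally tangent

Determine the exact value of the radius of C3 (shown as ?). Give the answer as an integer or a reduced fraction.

7/2

1. [ext C2·C3]  r_C3² + 2r_C3 − 77/4 = 0  ⇒  r_C3 = 7/2 (r>0 drops 1)
2. [ext C3·C4]  r_C3² + 14r_C3 − 245/4 = 0  ⇒  r_C3 = 7/2 (r>0 drops 1)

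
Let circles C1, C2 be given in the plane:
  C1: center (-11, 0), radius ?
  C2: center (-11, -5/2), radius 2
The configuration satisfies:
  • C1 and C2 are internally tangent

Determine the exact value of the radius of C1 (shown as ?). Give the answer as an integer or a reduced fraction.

1. [int C1,C2]  r_C1² − 4r_C1 − 9/4 = 0  ⇒  r_C1 = 9/2 (r>0 drops 1)

9/2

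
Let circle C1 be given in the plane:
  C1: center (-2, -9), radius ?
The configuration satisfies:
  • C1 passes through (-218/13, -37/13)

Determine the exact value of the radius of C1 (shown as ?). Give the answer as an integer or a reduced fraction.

16

1. [C1∋P]  r_C1² − 256 = 0  ⇒  r_C1 = 16 (r>0 drops 1)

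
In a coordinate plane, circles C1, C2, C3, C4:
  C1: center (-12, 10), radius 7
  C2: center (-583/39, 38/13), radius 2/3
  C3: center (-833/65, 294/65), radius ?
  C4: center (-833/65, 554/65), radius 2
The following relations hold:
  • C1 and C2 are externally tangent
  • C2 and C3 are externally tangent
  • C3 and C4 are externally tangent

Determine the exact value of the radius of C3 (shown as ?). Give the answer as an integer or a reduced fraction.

2

1. [ext C2·C3]  r_C3² + (4/3)r_C3 − 20/3 = 0  ⇒  r_C3 = 2 (r>0 drops 1)
2. [ext C3·C4]  r_C3² + 4r_C3 − 12 = 0  ⇒  r_C3 = 2 (r>0 drops 1)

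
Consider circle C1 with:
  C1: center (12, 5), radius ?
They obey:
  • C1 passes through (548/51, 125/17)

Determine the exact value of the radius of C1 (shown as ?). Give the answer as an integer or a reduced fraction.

8/3

1. [C1∋P]  r_C1² − 64/9 = 0  ⇒  r_C1 = 8/3 (r>0 drops 1)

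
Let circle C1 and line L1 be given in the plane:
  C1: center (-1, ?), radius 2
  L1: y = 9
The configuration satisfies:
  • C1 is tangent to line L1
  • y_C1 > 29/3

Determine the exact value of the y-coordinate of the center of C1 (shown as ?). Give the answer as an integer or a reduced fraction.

1. [C1‖L1]  y_C1² − 18y_C1 + 77 = 0  ⇒  y_C1 = 7 or 11
2. given y_C1 > 29/3: keep 11

11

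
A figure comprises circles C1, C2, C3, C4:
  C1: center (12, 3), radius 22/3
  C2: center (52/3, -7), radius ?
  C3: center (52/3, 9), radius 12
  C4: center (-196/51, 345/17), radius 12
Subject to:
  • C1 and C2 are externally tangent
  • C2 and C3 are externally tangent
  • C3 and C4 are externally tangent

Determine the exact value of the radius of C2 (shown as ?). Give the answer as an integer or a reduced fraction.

4

1. [ext C1·C2]  r_C2² + (44/3)r_C2 − 224/3 = 0  ⇒  r_C2 = 4 (r>0 drops 1)
2. [ext C2·C3]  r_C2² + 24r_C2 − 112 = 0  ⇒  r_C2 = 4 (r>0 drops 1)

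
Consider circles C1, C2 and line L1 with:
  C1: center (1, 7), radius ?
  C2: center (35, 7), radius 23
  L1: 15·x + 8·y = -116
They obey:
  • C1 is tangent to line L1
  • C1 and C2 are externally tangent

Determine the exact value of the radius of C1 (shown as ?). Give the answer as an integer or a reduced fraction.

11

1. [C1‖L1]  r_C1² − 121 = 0  ⇒  r_C1 = 11 (r>0 drops 1)
2. [ext C1·C2]  r_C1² + 46r_C1 − 627 = 0  ⇒  r_C1 = 11 (r>0 drops 1)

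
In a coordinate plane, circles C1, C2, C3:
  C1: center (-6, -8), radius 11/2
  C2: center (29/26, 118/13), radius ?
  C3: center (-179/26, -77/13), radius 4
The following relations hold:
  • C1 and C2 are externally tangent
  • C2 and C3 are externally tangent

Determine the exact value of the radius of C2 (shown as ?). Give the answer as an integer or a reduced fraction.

1. [ext C1·C2]  r_C2² + 11r_C2 − 312 = 0  ⇒  r_C2 = 13 (r>0 drops 1)
2. [ext C2·C3]  r_C2² + 8r_C2 − 273 = 0  ⇒  r_C2 = 13 (r>0 drops 1)

13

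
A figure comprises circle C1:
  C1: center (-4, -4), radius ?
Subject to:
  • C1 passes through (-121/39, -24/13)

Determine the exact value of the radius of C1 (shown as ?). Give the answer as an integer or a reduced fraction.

1. [C1∋P]  r_C1² − 49/9 = 0  ⇒  r_C1 = 7/3 (r>0 drops 1)

7/3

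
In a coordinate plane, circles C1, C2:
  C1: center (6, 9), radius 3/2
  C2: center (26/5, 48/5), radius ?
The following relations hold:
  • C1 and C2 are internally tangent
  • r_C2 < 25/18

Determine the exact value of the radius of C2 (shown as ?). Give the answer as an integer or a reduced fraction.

1. [int C1,C2]  r_C2² − 3r_C2 + 5/4 = 0  ⇒  r_C2 = 1/2 or 5/2
2. given r_C2 < 25/18: keep 1/2

1/2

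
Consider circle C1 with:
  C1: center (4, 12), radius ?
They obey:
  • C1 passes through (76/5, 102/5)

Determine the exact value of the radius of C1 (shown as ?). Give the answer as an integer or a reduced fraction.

14

1. [C1∋P]  r_C1² − 196 = 0  ⇒  r_C1 = 14 (r>0 drops 1)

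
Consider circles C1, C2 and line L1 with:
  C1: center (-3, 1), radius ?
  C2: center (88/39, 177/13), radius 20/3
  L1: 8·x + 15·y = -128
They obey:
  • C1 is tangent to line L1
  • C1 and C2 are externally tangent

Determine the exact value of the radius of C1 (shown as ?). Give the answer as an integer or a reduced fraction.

1. [C1‖L1]  r_C1² − 49 = 0  ⇒  r_C1 = 7 (r>0 drops 1)
2. [ext C1·C2]  r_C1² + (40/3)r_C1 − 427/3 = 0  ⇒  r_C1 = 7 (r>0 drops 1)

7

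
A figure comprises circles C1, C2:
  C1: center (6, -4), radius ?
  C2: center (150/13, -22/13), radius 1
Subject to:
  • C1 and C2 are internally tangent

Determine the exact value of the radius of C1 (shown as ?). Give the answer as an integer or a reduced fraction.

1. [int C1,C2]  r_C1² − 2r_C1 − 35 = 0  ⇒  r_C1 = 7 (r>0 drops 1)

7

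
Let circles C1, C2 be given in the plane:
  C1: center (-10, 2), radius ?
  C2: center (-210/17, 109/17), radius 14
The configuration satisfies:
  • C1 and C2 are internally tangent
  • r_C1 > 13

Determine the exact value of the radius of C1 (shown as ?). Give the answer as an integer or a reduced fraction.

19

1. [int C1,C2]  r_C1² − 28r_C1 + 171 = 0  ⇒  r_C1 = 9 or 19
2. given r_C1 > 13: keep 19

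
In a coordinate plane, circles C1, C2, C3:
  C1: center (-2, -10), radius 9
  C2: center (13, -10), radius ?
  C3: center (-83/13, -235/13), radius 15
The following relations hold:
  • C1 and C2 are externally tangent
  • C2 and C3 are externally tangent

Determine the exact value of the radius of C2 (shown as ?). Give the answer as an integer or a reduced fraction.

6

1. [ext C1·C2]  r_C2² + 18r_C2 − 144 = 0  ⇒  r_C2 = 6 (r>0 drops 1)
2. [ext C2·C3]  r_C2² + 30r_C2 − 216 = 0  ⇒  r_C2 = 6 (r>0 drops 1)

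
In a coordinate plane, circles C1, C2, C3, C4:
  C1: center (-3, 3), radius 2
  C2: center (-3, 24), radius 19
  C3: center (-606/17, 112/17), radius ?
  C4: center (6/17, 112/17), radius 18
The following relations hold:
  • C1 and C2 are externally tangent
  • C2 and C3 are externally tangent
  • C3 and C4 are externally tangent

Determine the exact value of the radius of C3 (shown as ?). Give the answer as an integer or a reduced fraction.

18

1. [ext C2·C3]  r_C3² + 38r_C3 − 1008 = 0  ⇒  r_C3 = 18 (r>0 drops 1)
2. [ext C3·C4]  r_C3² + 36r_C3 − 972 = 0  ⇒  r_C3 = 18 (r>0 drops 1)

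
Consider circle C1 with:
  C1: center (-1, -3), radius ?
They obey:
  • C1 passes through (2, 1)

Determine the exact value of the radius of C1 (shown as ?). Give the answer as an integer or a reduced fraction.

1. [C1∋P]  r_C1² − 25 = 0  ⇒  r_C1 = 5 (r>0 drops 1)

5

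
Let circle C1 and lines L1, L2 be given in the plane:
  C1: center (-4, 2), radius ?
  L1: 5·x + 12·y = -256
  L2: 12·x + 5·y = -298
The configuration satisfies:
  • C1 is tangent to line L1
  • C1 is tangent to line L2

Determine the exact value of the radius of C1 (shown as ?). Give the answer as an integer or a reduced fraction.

1. [C1‖L1]  r_C1² − 400 = 0  ⇒  r_C1 = 20 (r>0 drops 1)
2. [C1‖L2]  r_C1² − 400 = 0  ⇒  r_C1 = 20 (r>0 drops 1)

20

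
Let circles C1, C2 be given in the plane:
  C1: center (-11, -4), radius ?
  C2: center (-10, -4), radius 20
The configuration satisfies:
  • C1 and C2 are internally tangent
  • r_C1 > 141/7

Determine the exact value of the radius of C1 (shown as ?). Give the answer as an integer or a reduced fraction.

21

1. [int C1,C2]  r_C1² − 40r_C1 + 399 = 0  ⇒  r_C1 = 19 or 21
2. given r_C1 > 141/7: keep 21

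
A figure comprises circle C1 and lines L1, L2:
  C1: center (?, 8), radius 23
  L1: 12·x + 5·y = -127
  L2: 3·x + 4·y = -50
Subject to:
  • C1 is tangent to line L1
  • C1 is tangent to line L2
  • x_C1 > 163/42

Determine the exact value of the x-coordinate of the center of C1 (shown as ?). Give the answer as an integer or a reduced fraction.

1. [C1‖L1]  x_C1² + (167/6)x_C1 − 2563/6 = 0  ⇒  x_C1 = -233/6 or 11
2. [C1‖L2]  x_C1² + (164/3)x_C1 − 2167/3 = 0  ⇒  x_C1 = -197/3 or 11

11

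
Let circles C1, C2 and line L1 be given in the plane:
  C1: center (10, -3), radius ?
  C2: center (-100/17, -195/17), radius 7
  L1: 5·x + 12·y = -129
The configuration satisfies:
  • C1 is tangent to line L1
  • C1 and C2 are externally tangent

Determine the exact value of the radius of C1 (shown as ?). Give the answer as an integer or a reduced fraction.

1. [C1‖L1]  r_C1² − 121 = 0  ⇒  r_C1 = 11 (r>0 drops 1)
2. [ext C1·C2]  r_C1² + 14r_C1 − 275 = 0  ⇒  r_C1 = 11 (r>0 drops 1)

11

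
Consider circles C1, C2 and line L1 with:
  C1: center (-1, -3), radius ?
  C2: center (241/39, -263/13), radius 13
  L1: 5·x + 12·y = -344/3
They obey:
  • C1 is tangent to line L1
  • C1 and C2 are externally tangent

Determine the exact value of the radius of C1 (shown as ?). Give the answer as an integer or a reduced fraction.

1. [C1‖L1]  r_C1² − 289/9 = 0  ⇒  r_C1 = 17/3 (r>0 drops 1)
2. [ext C1·C2]  r_C1² + 26r_C1 − 1615/9 = 0  ⇒  r_C1 = 17/3 (r>0 drops 1)

17/3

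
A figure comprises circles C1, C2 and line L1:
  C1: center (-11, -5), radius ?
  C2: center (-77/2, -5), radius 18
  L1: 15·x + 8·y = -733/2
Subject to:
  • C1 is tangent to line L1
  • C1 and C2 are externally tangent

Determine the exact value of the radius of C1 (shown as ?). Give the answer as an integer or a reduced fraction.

1. [C1‖L1]  r_C1² − 361/4 = 0  ⇒  r_C1 = 19/2 (r>0 drops 1)
2. [ext C1·C2]  r_C1² + 36r_C1 − 1729/4 = 0  ⇒  r_C1 = 19/2 (r>0 drops 1)

19/2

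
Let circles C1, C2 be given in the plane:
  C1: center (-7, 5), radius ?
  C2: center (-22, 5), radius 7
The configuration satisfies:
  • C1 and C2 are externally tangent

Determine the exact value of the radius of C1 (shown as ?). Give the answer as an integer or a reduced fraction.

1. [ext C1·C2]  r_C1² + 14r_C1 − 176 = 0  ⇒  r_C1 = 8 (r>0 drops 1)

8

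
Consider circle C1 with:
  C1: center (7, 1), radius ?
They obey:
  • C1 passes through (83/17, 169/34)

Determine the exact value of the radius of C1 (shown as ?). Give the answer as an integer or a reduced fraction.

1. [C1∋P]  r_C1² − 81/4 = 0  ⇒  r_C1 = 9/2 (r>0 drops 1)

9/2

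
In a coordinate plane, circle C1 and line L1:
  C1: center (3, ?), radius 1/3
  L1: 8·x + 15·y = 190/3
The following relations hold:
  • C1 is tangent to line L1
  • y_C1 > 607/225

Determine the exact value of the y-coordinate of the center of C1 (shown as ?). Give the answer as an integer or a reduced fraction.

1. [C1‖L1]  y_C1² − (236/45)y_C1 + 101/15 = 0  ⇒  y_C1 = 101/45 or 3
2. given y_C1 > 607/225: keep 3

3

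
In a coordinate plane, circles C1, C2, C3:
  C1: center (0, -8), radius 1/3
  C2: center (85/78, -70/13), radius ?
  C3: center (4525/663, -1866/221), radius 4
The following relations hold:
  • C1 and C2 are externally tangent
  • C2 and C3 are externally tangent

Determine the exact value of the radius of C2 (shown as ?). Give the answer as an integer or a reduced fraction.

5/2

1. [ext C1·C2]  r_C2² + (2/3)r_C2 − 95/12 = 0  ⇒  r_C2 = 5/2 (r>0 drops 1)
2. [ext C2·C3]  r_C2² + 8r_C2 − 105/4 = 0  ⇒  r_C2 = 5/2 (r>0 drops 1)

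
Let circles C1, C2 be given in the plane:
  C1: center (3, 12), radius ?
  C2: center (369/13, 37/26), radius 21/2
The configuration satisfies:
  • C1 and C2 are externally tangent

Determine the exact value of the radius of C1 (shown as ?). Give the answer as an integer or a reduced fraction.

1. [ext C1·C2]  r_C1² + 21r_C1 − 646 = 0  ⇒  r_C1 = 17 (r>0 drops 1)

17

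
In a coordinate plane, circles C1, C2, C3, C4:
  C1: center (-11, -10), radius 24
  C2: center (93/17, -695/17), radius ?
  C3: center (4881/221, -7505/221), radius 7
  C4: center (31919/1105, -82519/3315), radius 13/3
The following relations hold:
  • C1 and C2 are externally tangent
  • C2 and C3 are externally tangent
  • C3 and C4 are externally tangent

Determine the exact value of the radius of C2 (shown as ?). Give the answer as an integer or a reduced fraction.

11

1. [ext C1·C2]  r_C2² + 48r_C2 − 649 = 0  ⇒  r_C2 = 11 (r>0 drops 1)
2. [ext C2·C3]  r_C2² + 14r_C2 − 275 = 0  ⇒  r_C2 = 11 (r>0 drops 1)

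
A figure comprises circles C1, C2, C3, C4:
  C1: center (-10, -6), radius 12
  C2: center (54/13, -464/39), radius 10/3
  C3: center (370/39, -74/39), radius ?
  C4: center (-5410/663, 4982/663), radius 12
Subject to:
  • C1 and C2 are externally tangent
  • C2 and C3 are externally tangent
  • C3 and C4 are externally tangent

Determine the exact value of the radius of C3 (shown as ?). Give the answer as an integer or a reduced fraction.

8

1. [ext C2·C3]  r_C3² + (20/3)r_C3 − 352/3 = 0  ⇒  r_C3 = 8 (r>0 drops 1)
2. [ext C3·C4]  r_C3² + 24r_C3 − 256 = 0  ⇒  r_C3 = 8 (r>0 drops 1)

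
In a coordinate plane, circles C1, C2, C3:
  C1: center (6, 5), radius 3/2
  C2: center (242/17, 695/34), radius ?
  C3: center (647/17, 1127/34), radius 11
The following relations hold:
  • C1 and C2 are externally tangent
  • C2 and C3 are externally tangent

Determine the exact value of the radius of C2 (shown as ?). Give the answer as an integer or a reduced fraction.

16

1. [ext C1·C2]  r_C2² + 3r_C2 − 304 = 0  ⇒  r_C2 = 16 (r>0 drops 1)
2. [ext C2·C3]  r_C2² + 22r_C2 − 608 = 0  ⇒  r_C2 = 16 (r>0 drops 1)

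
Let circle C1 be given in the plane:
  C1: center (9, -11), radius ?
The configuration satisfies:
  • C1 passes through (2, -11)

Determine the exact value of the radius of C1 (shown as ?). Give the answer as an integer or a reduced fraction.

7

1. [C1∋P]  r_C1² − 49 = 0  ⇒  r_C1 = 7 (r>0 drops 1)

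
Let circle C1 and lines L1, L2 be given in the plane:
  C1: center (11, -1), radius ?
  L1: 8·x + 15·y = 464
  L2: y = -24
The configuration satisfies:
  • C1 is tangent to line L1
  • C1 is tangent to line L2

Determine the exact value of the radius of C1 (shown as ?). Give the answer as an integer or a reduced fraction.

23

1. [C1‖L1]  r_C1² − 529 = 0  ⇒  r_C1 = 23 (r>0 drops 1)
2. [C1‖L2]  r_C1² − 529 = 0  ⇒  r_C1 = 23 (r>0 drops 1)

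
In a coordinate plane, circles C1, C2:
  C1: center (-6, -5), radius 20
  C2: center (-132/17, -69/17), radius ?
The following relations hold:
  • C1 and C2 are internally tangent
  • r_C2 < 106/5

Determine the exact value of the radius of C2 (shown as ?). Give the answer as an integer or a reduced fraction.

1. [int C1,C2]  r_C2² − 40r_C2 + 396 = 0  ⇒  r_C2 = 18 or 22
2. given r_C2 < 106/5: keep 18

18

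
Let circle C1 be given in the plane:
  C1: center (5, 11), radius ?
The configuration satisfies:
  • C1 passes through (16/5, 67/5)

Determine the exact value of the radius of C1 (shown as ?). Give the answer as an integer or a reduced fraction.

3

1. [C1∋P]  r_C1² − 9 = 0  ⇒  r_C1 = 3 (r>0 drops 1)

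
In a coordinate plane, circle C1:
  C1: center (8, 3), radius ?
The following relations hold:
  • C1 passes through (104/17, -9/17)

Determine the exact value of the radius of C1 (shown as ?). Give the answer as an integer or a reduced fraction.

1. [C1∋P]  r_C1² − 16 = 0  ⇒  r_C1 = 4 (r>0 drops 1)

4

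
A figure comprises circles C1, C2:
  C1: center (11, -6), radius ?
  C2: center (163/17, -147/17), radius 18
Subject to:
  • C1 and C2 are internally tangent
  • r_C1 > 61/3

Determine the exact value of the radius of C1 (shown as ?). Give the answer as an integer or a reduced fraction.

1. [int C1,C2]  r_C1² − 36r_C1 + 315 = 0  ⇒  r_C1 = 15 or 21
2. given r_C1 > 61/3: keep 21

21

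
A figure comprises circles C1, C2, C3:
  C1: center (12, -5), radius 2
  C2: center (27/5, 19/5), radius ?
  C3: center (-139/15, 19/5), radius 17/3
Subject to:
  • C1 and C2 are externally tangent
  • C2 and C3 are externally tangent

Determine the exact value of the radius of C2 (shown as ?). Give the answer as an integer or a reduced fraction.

1. [ext C1·C2]  r_C2² + 4r_C2 − 117 = 0  ⇒  r_C2 = 9 (r>0 drops 1)
2. [ext C2·C3]  r_C2² + (34/3)r_C2 − 183 = 0  ⇒  r_C2 = 9 (r>0 drops 1)

9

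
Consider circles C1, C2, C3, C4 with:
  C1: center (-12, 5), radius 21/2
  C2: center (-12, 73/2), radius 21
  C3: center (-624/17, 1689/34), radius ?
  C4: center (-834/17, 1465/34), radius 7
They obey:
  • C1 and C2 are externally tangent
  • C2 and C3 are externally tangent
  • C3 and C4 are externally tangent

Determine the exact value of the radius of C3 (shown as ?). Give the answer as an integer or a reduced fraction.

1. [ext C2·C3]  r_C3² + 42r_C3 − 343 = 0  ⇒  r_C3 = 7 (r>0 drops 1)
2. [ext C3·C4]  r_C3² + 14r_C3 − 147 = 0  ⇒  r_C3 = 7 (r>0 drops 1)

7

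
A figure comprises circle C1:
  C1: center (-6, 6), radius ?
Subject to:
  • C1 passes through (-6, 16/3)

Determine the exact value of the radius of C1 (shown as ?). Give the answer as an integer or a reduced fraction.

2/3

1. [C1∋P]  r_C1² − 4/9 = 0  ⇒  r_C1 = 2/3 (r>0 drops 1)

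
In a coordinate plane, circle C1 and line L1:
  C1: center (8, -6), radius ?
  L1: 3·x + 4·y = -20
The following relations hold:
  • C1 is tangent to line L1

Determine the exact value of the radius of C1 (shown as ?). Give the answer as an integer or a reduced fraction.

4

1. [C1‖L1]  r_C1² − 16 = 0  ⇒  r_C1 = 4 (r>0 drops 1)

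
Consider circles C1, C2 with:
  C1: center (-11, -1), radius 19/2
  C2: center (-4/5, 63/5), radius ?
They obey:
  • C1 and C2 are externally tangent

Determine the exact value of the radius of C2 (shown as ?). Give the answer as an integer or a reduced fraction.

1. [ext C1·C2]  r_C2² + 19r_C2 − 795/4 = 0  ⇒  r_C2 = 15/2 (r>0 drops 1)

15/2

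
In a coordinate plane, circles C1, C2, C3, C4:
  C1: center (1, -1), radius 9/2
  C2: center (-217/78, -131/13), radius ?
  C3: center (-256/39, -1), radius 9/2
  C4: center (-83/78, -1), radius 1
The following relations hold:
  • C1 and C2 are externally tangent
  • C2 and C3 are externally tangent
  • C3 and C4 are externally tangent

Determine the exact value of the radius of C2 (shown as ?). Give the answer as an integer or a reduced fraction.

16/3

1. [ext C1·C2]  r_C2² + 9r_C2 − 688/9 = 0  ⇒  r_C2 = 16/3 (r>0 drops 1)
2. [ext C2·C3]  r_C2² + 9r_C2 − 688/9 = 0  ⇒  r_C2 = 16/3 (r>0 drops 1)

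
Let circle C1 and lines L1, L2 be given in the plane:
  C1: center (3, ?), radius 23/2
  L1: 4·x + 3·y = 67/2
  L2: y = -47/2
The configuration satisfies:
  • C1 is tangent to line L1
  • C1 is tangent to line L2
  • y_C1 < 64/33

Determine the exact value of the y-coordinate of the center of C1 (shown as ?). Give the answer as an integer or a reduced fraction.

1. [C1‖L1]  y_C1² − (43/3)y_C1 − 316 = 0  ⇒  y_C1 = -12 or 79/3
2. [C1‖L2]  y_C1² + 47y_C1 + 420 = 0  ⇒  y_C1 = -35 or -12

-12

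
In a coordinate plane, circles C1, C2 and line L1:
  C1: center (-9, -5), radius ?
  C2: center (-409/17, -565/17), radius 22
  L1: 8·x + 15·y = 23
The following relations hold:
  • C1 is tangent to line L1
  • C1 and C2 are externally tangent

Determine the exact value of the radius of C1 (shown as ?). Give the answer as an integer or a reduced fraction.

10

1. [C1‖L1]  r_C1² − 100 = 0  ⇒  r_C1 = 10 (r>0 drops 1)
2. [ext C1·C2]  r_C1² + 44r_C1 − 540 = 0  ⇒  r_C1 = 10 (r>0 drops 1)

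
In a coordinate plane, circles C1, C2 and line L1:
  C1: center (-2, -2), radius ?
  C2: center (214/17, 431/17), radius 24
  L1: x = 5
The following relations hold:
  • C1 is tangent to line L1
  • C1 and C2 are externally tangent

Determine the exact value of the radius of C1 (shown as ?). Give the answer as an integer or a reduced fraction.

7

1. [C1‖L1]  r_C1² − 49 = 0  ⇒  r_C1 = 7 (r>0 drops 1)
2. [ext C1·C2]  r_C1² + 48r_C1 − 385 = 0  ⇒  r_C1 = 7 (r>0 drops 1)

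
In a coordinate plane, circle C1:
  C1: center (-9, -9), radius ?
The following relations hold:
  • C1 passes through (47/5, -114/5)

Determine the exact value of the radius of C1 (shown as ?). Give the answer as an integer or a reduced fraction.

1. [C1∋P]  r_C1² − 529 = 0  ⇒  r_C1 = 23 (r>0 drops 1)

23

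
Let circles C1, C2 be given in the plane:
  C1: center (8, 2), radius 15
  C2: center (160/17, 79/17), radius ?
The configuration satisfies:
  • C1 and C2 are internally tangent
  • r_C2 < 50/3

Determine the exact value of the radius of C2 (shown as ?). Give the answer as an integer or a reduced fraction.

12

1. [int C1,C2]  r_C2² − 30r_C2 + 216 = 0  ⇒  r_C2 = 12 or 18
2. given r_C2 < 50/3: keep 12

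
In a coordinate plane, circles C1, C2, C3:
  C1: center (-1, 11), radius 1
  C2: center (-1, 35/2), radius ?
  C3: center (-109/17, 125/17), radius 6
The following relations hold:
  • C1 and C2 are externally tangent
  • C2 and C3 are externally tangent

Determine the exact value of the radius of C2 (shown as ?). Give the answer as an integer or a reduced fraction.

11/2

1. [ext C1·C2]  r_C2² + 2r_C2 − 165/4 = 0  ⇒  r_C2 = 11/2 (r>0 drops 1)
2. [ext C2·C3]  r_C2² + 12r_C2 − 385/4 = 0  ⇒  r_C2 = 11/2 (r>0 drops 1)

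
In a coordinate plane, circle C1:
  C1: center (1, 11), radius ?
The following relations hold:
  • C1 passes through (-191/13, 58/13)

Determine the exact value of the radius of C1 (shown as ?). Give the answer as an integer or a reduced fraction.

17

1. [C1∋P]  r_C1² − 289 = 0  ⇒  r_C1 = 17 (r>0 drops 1)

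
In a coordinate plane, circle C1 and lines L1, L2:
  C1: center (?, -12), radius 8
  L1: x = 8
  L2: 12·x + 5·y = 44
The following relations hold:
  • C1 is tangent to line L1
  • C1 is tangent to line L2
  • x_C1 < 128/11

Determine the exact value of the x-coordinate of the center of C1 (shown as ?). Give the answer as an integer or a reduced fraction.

0

1. [C1‖L1]  x_C1² − 16x_C1 = 0  ⇒  x_C1 = 0 or 16
2. [C1‖L2]  x_C1² − (52/3)x_C1 = 0  ⇒  x_C1 = 0 or 52/3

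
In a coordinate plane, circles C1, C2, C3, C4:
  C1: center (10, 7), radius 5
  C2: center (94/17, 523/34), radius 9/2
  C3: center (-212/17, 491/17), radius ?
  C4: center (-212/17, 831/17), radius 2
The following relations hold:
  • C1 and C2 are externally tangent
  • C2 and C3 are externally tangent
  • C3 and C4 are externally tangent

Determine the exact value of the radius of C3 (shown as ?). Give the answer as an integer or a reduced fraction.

18

1. [ext C2·C3]  r_C3² + 9r_C3 − 486 = 0  ⇒  r_C3 = 18 (r>0 drops 1)
2. [ext C3·C4]  r_C3² + 4r_C3 − 396 = 0  ⇒  r_C3 = 18 (r>0 drops 1)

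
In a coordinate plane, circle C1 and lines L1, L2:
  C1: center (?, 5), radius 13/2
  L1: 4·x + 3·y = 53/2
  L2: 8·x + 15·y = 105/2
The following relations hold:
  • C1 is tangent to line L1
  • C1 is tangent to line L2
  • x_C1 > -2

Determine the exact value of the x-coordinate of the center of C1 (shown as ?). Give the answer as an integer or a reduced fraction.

11

1. [C1‖L1]  x_C1² − (23/4)x_C1 − 231/4 = 0  ⇒  x_C1 = -21/4 or 11
2. [C1‖L2]  x_C1² + (45/8)x_C1 − 1463/8 = 0  ⇒  x_C1 = -133/8 or 11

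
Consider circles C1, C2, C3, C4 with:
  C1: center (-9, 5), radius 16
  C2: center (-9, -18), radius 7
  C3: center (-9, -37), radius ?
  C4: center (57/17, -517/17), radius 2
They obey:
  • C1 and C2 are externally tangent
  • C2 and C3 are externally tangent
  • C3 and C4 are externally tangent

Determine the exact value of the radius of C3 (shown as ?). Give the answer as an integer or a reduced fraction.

1. [ext C2·C3]  r_C3² + 14r_C3 − 312 = 0  ⇒  r_C3 = 12 (r>0 drops 1)
2. [ext C3·C4]  r_C3² + 4r_C3 − 192 = 0  ⇒  r_C3 = 12 (r>0 drops 1)

12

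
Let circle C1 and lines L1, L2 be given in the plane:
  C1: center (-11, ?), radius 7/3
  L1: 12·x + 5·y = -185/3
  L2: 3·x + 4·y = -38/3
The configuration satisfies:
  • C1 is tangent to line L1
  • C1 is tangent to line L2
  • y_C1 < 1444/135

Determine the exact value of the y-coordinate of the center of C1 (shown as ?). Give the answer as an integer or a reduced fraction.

1. [C1‖L1]  y_C1² − (422/15)y_C1 + 2416/15 = 0  ⇒  y_C1 = 8 or 302/15
2. [C1‖L2]  y_C1² − (61/6)y_C1 + 52/3 = 0  ⇒  y_C1 = 13/6 or 8

8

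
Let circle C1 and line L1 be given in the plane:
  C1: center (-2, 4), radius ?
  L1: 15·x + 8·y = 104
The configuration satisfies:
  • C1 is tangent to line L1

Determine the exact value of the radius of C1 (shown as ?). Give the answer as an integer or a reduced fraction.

1. [C1‖L1]  r_C1² − 36 = 0  ⇒  r_C1 = 6 (r>0 drops 1)

6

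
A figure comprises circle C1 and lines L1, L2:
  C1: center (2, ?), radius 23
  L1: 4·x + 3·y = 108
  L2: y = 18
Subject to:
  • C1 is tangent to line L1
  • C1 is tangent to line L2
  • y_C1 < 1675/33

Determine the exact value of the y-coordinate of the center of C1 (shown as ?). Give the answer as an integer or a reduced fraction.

-5

1. [C1‖L1]  y_C1² − (200/3)y_C1 − 1075/3 = 0  ⇒  y_C1 = -5 or 215/3
2. [C1‖L2]  y_C1² − 36y_C1 − 205 = 0  ⇒  y_C1 = -5 or 41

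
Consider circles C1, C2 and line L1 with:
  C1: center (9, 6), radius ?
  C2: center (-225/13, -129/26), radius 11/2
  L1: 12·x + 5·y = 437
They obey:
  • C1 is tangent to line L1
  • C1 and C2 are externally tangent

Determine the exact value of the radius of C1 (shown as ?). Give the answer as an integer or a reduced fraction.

23

1. [C1‖L1]  r_C1² − 529 = 0  ⇒  r_C1 = 23 (r>0 drops 1)
2. [ext C1·C2]  r_C1² + 11r_C1 − 782 = 0  ⇒  r_C1 = 23 (r>0 drops 1)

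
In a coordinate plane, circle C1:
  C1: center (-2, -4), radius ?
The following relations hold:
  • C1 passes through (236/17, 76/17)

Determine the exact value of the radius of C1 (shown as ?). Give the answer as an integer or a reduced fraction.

18

1. [C1∋P]  r_C1² − 324 = 0  ⇒  r_C1 = 18 (r>0 drops 1)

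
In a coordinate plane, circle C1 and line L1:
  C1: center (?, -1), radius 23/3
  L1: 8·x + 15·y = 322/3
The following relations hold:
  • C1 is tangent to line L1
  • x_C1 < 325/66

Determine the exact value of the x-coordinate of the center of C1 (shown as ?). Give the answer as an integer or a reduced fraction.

-1

1. [C1‖L1]  x_C1² − (367/12)x_C1 − 379/12 = 0  ⇒  x_C1 = -1 or 379/12
2. given x_C1 < 325/66: keep -1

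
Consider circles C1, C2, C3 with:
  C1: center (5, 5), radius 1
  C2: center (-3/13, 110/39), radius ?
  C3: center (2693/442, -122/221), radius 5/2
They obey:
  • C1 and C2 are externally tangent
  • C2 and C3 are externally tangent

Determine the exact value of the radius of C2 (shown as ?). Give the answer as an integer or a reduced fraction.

14/3

1. [ext C1·C2]  r_C2² + 2r_C2 − 280/9 = 0  ⇒  r_C2 = 14/3 (r>0 drops 1)
2. [ext C2·C3]  r_C2² + 5r_C2 − 406/9 = 0  ⇒  r_C2 = 14/3 (r>0 drops 1)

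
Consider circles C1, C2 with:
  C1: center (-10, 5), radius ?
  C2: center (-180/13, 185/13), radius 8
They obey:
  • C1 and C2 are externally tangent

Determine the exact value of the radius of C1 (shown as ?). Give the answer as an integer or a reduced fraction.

1. [ext C1·C2]  r_C1² + 16r_C1 − 36 = 0  ⇒  r_C1 = 2 (r>0 drops 1)

2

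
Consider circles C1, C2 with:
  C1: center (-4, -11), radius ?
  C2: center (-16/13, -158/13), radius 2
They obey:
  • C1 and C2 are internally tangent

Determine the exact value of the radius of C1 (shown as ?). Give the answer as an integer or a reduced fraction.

1. [int C1,C2]  r_C1² − 4r_C1 − 5 = 0  ⇒  r_C1 = 5 (r>0 drops 1)

5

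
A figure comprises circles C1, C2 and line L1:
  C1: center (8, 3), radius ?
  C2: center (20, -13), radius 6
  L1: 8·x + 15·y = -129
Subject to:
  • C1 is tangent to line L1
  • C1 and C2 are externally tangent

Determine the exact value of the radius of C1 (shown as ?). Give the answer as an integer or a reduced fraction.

14

1. [C1‖L1]  r_C1² − 196 = 0  ⇒  r_C1 = 14 (r>0 drops 1)
2. [ext C1·C2]  r_C1² + 12r_C1 − 364 = 0  ⇒  r_C1 = 14 (r>0 drops 1)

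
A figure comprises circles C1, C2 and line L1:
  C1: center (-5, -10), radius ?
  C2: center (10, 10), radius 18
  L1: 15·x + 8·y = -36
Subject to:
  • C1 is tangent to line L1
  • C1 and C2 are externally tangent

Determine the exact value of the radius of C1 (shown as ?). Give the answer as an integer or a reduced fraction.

7

1. [C1‖L1]  r_C1² − 49 = 0  ⇒  r_C1 = 7 (r>0 drops 1)
2. [ext C1·C2]  r_C1² + 36r_C1 − 301 = 0  ⇒  r_C1 = 7 (r>0 drops 1)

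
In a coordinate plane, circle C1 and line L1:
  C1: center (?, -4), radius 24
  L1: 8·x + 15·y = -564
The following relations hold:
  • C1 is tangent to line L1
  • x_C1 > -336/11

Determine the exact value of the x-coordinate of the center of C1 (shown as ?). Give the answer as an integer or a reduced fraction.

-12

1. [C1‖L1]  x_C1² + 126x_C1 + 1368 = 0  ⇒  x_C1 = -114 or -12
2. given x_C1 > -336/11: keep -12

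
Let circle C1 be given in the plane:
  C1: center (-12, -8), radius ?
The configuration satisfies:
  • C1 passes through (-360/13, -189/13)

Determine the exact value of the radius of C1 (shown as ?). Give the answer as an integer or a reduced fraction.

17

1. [C1∋P]  r_C1² − 289 = 0  ⇒  r_C1 = 17 (r>0 drops 1)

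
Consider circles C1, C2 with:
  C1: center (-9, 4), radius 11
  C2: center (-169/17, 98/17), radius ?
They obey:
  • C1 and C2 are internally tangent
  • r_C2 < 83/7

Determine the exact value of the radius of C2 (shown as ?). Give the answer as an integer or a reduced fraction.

1. [int C1,C2]  r_C2² − 22r_C2 + 117 = 0  ⇒  r_C2 = 9 or 13
2. given r_C2 < 83/7: keep 9

9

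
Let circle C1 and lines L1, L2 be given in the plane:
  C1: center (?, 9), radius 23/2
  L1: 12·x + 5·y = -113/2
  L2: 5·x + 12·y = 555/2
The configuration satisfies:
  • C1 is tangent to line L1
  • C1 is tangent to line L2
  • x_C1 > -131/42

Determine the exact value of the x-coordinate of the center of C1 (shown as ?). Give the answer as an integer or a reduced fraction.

4

1. [C1‖L1]  x_C1² + (203/12)x_C1 − 251/3 = 0  ⇒  x_C1 = -251/12 or 4
2. [C1‖L2]  x_C1² − (339/5)x_C1 + 1276/5 = 0  ⇒  x_C1 = 4 or 319/5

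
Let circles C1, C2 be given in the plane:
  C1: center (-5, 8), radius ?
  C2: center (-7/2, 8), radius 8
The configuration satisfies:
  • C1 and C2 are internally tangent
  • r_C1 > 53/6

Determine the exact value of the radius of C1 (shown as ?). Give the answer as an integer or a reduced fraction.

1. [int C1,C2]  r_C1² − 16r_C1 + 247/4 = 0  ⇒  r_C1 = 13/2 or 19/2
2. given r_C1 > 53/6: keep 19/2

19/2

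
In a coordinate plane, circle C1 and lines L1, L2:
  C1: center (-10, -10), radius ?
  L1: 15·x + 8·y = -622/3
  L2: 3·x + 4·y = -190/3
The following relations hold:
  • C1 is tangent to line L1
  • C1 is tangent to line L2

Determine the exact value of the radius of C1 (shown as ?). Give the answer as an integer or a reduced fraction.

1. [C1‖L1]  r_C1² − 16/9 = 0  ⇒  r_C1 = 4/3 (r>0 drops 1)
2. [C1‖L2]  r_C1² − 16/9 = 0  ⇒  r_C1 = 4/3 (r>0 drops 1)

4/3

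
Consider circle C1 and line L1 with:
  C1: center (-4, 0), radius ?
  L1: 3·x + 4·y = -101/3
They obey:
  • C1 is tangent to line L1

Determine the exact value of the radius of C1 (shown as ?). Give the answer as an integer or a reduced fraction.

13/3

1. [C1‖L1]  r_C1² − 169/9 = 0  ⇒  r_C1 = 13/3 (r>0 drops 1)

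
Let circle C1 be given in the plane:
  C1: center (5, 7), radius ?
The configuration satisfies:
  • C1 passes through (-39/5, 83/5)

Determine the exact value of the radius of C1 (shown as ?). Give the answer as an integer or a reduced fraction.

1. [C1∋P]  r_C1² − 256 = 0  ⇒  r_C1 = 16 (r>0 drops 1)

16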